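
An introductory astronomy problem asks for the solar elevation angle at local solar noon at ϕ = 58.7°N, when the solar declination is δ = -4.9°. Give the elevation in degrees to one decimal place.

26.4°

At local noon the hour angle is zero, so the zenith angle equals |ϕ − δ| = |+58.7° − (-4.900°)| = 63.600°.
Elevation = 90° − 63.600° = 26.4°.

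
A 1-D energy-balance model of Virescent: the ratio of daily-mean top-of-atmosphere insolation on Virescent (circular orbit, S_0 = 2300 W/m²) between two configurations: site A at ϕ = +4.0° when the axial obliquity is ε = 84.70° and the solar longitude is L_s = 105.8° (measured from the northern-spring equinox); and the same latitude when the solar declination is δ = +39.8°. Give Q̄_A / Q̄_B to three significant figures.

Q̄_A / Q̄_B ≈ 0.476

— Configuration A (ϕ=+4.0°):
Solar declination: sin δ = sin ε · sin L_s = sin 84.70° × sin 105.8° = 0.95810, so δ = +73.356°.
cos h₀ = −tan(+4.0°) tan(+73.356°) = -0.2339, h₀ = 1.8069 rad.
Bracket: h₀ sin ϕ sin δ + cos ϕ cos δ sin h₀ = 1.8069×0.06976×0.95810 + 0.99756×0.28642×0.97226 = 0.120768 + 0.277795 = 0.398563.
Q̄ = (S_0/π) × [bracket] = (2300/π) × 0.398563 = 291.79 W/m².
— Configuration B (ϕ=+4.0°):
cos h₀ = −tan(+4.0°) tan(+39.800°) = -0.0583, h₀ = 1.6291 rad.
Bracket: h₀ sin ϕ sin δ + cos ϕ cos δ sin h₀ = 1.6291×0.06976×0.64011 + 0.99756×0.76828×0.99830 = 0.072746 + 0.765103 = 0.837849.
Q̄ = (S_0/π) × [bracket] = (2300/π) × 0.837849 = 613.40 W/m².
Ratio Q̄_A / Q̄_B = 291.79 / 613.40 = 0.4757.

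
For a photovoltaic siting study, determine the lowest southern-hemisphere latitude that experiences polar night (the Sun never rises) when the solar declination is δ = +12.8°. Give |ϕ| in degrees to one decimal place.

|ϕ| = 77.2°

Polar night requires cos h₀ = −tan ϕ tan δ ≥ 1, i.e. tan ϕ tan δ ≤ −1.
The boundary is |tan ϕ| · |tan δ| = 1, so |ϕ| = 90° − |δ| = 90° − 12.8° = 77.2° in the southern hemisphere.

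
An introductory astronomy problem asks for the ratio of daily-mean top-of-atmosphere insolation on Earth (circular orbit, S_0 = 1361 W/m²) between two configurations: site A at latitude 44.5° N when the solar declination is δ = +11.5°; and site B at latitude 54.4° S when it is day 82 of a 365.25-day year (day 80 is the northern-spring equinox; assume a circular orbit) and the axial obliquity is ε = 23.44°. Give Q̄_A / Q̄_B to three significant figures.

— Configuration A (ϕ=+44.5°):
cos h₀ = −tan(+44.5°) tan(+11.500°) = -0.1999, h₀ = 1.7721 rad.
Bracket: h₀ sin ϕ sin δ + cos ϕ cos δ sin h₀ = 1.7721×0.70091×0.19937 + 0.71325×0.97992×0.97981 = 0.247634 + 0.684817 = 0.932451.
Q̄ = (S_0/π) × [bracket] = (1361/π) × 0.932451 = 403.96 W/m².
— Configuration B (ϕ=-54.4°):
Solar longitude: L_s = 360° × (82 − 80)/365.25 = 1.971°.
sin δ = sin 23.44° × sin 1.971° = 0.01368, so δ = +0.784°.
cos h₀ = −tan(-54.4°) tan(+0.784°) = 0.0191, h₀ = 1.5517 rad.
Bracket: h₀ sin ϕ sin δ + cos ϕ cos δ sin h₀ = 1.5517×-0.81310×0.01368 + 0.58212×0.99991×0.99982 = -0.017260 + 0.581963 = 0.564703.
Q̄ = (S_0/π) × [bracket] = (1361/π) × 0.564703 = 244.64 W/m².
Ratio Q̄_A / Q̄_B = 403.96 / 244.64 = 1.651.

Q̄_A / Q̄_B ≈ 1.65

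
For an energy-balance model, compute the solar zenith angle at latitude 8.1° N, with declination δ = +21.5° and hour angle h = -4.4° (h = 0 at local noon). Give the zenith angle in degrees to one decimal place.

cos θ_z = sin ϕ sin δ + cos ϕ cos δ cos h = 0.051640 + 0.918421 = 0.970061.
θ_z = arccos(0.970061) = 14.1°.

θ_z = 14.1°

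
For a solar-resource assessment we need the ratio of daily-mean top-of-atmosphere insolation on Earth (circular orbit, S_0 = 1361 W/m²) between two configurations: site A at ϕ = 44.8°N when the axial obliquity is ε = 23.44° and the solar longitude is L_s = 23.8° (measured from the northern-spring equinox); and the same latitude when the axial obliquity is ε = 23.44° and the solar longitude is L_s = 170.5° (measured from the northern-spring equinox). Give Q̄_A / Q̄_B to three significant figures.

— Configuration A (ϕ=+44.8°):
Solar declination: sin δ = sin ε · sin L_s = sin 23.44° × sin 23.8° = 0.16053, so δ = +9.237°.
cos h₀ = −tan(+44.8°) tan(+9.237°) = -0.1615, h₀ = 1.7330 rad.
Bracket: h₀ sin ϕ sin δ + cos ϕ cos δ sin h₀ = 1.7330×0.70463×0.16053 + 0.70957×0.98703×0.98687 = 0.196027 + 0.691171 = 0.887198.
Q̄ = (S_0/π) × [bracket] = (1361/π) × 0.887198 = 384.35 W/m².
— Configuration B (ϕ=+44.8°):
Solar declination: sin δ = sin ε · sin L_s = sin 23.44° × sin 170.5° = 0.06565, so δ = +3.764°.
cos h₀ = −tan(+44.8°) tan(+3.764°) = -0.0653, h₀ = 1.6362 rad.
Bracket: h₀ sin ϕ sin δ + cos ϕ cos δ sin h₀ = 1.6362×0.70463×0.06565 + 0.70957×0.99784×0.99786 = 0.075689 + 0.706522 = 0.782211.
Q̄ = (S_0/π) × [bracket] = (1361/π) × 0.782211 = 338.87 W/m².
Ratio Q̄_A / Q̄_B = 384.35 / 338.87 = 1.134.

Q̄_A / Q̄_B ≈ 1.13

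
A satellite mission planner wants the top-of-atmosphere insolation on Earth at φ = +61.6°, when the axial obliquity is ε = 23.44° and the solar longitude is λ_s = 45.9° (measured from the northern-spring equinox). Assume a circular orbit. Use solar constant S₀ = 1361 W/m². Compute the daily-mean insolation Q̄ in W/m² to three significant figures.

Solar declination: sin δ = sin ε · sin λ_s = sin 23.44° × sin 45.9° = 0.28566, so δ = +16.598°.
cos H₀ = −tan(+61.6°) tan(+16.598°) = -0.5513, H₀ = 2.1547 rad.
Bracket: H₀ sin φ sin δ + cos φ cos δ sin H₀ = 2.1547×0.87965×0.28566 + 0.47562×0.95833×0.83431 = 0.541435 + 0.380279 = 0.921714.
Q̄ = (S₀/π) × [bracket] = (1361/π) × 0.921714 = 399.3 W/m².

Q̄ ≈ 399 W/m²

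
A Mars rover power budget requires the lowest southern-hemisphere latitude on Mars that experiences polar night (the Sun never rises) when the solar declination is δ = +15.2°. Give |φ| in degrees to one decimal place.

|φ| = 74.8°

Polar night requires cos H₀ = −tan φ tan δ ≥ 1, i.e. tan φ tan δ ≤ −1.
The boundary is |tan φ| · |tan δ| = 1, so |φ| = 90° − |δ| = 90° − 15.2° = 74.8° in the southern hemisphere.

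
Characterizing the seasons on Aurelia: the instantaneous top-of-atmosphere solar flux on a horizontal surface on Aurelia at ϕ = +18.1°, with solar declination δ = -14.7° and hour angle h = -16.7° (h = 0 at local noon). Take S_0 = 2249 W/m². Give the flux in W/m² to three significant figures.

cos θ_z = sin ϕ sin δ + cos ϕ cos δ cos h = -0.078837 + 0.880625 = 0.801788.
Flux = S_0 · cos θ_z = 2249 × 0.801788 = 1803 W/m².

1.80e+03 W/m²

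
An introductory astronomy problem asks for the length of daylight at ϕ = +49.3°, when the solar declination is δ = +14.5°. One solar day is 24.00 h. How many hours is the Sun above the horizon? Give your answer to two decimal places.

cos h₀ = −tan ϕ · tan δ = −tan(+49.3°) × tan(+14.500°) = -0.3007, so h₀ = 1.8762 rad = 107.50°.
Daylight = 2h₀/(2π) × 24.00 h = (1.8762/π) × 24.00 = 14.33 h.

14.33 h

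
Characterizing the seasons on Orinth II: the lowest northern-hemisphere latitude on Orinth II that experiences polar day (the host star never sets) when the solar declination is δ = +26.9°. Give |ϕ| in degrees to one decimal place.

|ϕ| = 63.1°

Polar day requires cos h₀ = −tan ϕ tan δ ≤ −1, i.e. tan ϕ tan δ ≥ 1.
The boundary is |tan ϕ| · |tan δ| = 1, so |ϕ| = 90° − |δ| = 90° − 26.9° = 63.1° in the northern hemisphere.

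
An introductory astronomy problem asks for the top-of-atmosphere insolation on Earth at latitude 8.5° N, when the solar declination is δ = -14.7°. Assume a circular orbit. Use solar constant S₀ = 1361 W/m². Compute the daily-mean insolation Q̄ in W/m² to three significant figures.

Q̄ ≈ 389 W/m²

cos H₀ = −tan(+8.5°) tan(-14.700°) = 0.0392, H₀ = 1.5316 rad.
Bracket: H₀ sin φ sin δ + cos φ cos δ sin H₀ = 1.5316×0.14781×-0.25376 + 0.98902×0.96727×0.99923 = -0.057448 + 0.955913 = 0.898465.
Q̄ = (S₀/π) × [bracket] = (1361/π) × 0.898465 = 389.2 W/m².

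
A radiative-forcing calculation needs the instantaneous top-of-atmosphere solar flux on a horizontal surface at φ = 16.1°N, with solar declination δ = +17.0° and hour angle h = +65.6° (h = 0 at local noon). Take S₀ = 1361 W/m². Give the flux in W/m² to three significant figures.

cos θ_z = sin φ sin δ + cos φ cos δ cos h = 0.081079 + 0.379559 = 0.460638.
Flux = S₀ · cos θ_z = 1361 × 0.460638 = 626.9 W/m².

627 W/m²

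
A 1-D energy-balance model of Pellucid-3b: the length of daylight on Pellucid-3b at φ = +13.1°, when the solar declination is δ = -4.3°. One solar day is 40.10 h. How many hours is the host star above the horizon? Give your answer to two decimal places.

19.83 h

cos H₀ = −tan φ · tan δ = −tan(+13.1°) × tan(-4.300°) = 0.0175, so H₀ = 1.5533 rad = 89.00°.
Daylight = 2H₀/(2π) × 40.10 h = (1.5533/π) × 40.10 = 19.83 h.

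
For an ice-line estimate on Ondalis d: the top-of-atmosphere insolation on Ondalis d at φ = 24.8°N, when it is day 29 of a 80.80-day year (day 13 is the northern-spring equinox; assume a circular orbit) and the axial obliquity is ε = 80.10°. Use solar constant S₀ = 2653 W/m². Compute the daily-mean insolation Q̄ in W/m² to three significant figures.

Solar longitude: λ_s = 360° × (29 − 13)/80.80 = 71.287°.
sin δ = sin 80.10° × sin 71.287° = 0.93303, so δ = +68.913°.
cos H₀ = −tan(+24.8°) tan(+68.913°) = -1.1983 ≤ −1 ⇒ polar day, H₀ = π.
Bracket: H₀ sin φ sin δ + cos φ cos δ sin H₀ = 3.1416×0.41945×0.93303 + 0.90778×0.35979×0.00000 = 1.229495 + 0.000000 = 1.229495.
Q̄ = (S₀/π) × [bracket] = (2653/π) × 1.229495 = 1038 W/m².

Q̄ ≈ 1.04e+03 W/m²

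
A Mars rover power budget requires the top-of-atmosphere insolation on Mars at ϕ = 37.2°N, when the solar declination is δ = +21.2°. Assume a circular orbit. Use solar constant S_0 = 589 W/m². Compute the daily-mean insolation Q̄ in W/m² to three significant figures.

cos h₀ = −tan(+37.2°) tan(+21.200°) = -0.2944, h₀ = 1.8696 rad.
Bracket: h₀ sin ϕ sin δ + cos ϕ cos δ sin h₀ = 1.8696×0.60460×0.36162 + 0.79653×0.93232×0.95568 = 0.408761 + 0.709708 = 1.118469.
Q̄ = (S_0/π) × [bracket] = (589/π) × 1.118469 = 209.7 W/m².

Q̄ ≈ 210 W/m²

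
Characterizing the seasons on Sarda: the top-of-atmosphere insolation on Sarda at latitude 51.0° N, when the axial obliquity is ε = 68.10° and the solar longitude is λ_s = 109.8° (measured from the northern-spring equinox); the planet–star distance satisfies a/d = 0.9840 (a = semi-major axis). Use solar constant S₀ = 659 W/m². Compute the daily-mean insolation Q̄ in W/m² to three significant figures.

Q̄ ≈ 433 W/m²

Solar declination: sin δ = sin ε · sin λ_s = sin 68.10° × sin 109.8° = 0.87298, so δ = +60.807°.
cos H₀ = −tan(+51.0°) tan(+60.807°) = -2.2102 ≤ −1 ⇒ polar day, H₀ = π.
Bracket: H₀ sin φ sin δ + cos φ cos δ sin H₀ = 3.1416×0.77715×0.87298 + 0.62932×0.48775×0.00000 = 2.131376 + 0.000000 = 2.131376.
Inverse-square distance factor (a/d)² = 0.9840² = 0.968256.
Q̄ = (S₀/π) × 0.968256 × [bracket] = (659/π) × 0.968256 × 2.131376 = 432.9 W/m².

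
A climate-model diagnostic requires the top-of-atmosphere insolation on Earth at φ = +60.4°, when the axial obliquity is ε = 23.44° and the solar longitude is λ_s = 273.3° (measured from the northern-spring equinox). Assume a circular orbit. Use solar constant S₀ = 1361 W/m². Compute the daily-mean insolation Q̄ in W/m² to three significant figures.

Solar declination: sin δ = sin ε · sin λ_s = sin 23.44° × sin 273.3° = -0.39713, so δ = -23.399°.
cos H₀ = −tan(+60.4°) tan(-23.399°) = 0.7617, H₀ = 0.7048 rad.
Bracket: H₀ sin φ sin δ + cos φ cos δ sin H₀ = 0.7048×0.86949×-0.39713 + 0.49394×0.91776×0.64791 = -0.243368 + 0.293710 = 0.050342.
Q̄ = (S₀/π) × [bracket] = (1361/π) × 0.050342 = 21.81 W/m².

Q̄ ≈ 21.8 W/m²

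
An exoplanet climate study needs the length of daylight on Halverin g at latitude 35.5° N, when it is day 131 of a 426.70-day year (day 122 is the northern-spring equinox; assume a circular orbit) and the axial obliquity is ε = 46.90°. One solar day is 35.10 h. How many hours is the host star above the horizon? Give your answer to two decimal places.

Solar longitude: L_s = 360° × (131 − 122)/426.70 = 7.593°.
sin δ = sin 46.90° × sin 7.593° = 0.09648, so δ = +5.537°.
cos h₀ = −tan ϕ · tan δ = −tan(+35.5°) × tan(+5.537°) = -0.0691, so h₀ = 1.6400 rad = 93.96°.
Daylight = 2h₀/(2π) × 35.10 h = (1.6400/π) × 35.10 = 18.32 h.

18.32 h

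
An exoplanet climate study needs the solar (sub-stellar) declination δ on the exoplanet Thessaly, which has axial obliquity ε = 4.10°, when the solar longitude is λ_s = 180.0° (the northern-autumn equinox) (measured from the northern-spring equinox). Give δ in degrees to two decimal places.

sin δ = sin ε · sin λ_s = sin 4.10° × sin 180.0° = 0.000000.
δ = arcsin(0.000000) = +0.00°.

δ = +0.00°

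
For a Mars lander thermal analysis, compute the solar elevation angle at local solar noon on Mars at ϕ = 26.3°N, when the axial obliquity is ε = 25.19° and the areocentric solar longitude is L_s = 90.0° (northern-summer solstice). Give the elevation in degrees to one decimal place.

88.9°

sin δ = sin 25.19° × sin 90.0° = 0.42562, so δ = +25.190°.
At local noon the hour angle is zero, so the zenith angle equals |ϕ − δ| = |+26.3° − (+25.190°)| = 1.110°.
Elevation = 90° − 1.110° = 88.9°.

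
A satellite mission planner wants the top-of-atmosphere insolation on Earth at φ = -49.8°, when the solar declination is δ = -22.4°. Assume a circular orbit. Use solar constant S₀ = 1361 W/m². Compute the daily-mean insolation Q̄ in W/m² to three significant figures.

cos H₀ = −tan(-49.8°) tan(-22.400°) = -0.4877, H₀ = 2.0803 rad.
Bracket: H₀ sin φ sin δ + cos φ cos δ sin H₀ = 2.0803×-0.76380×-0.38107 + 0.64546×0.92455×0.87299 = 0.605495 + 0.520966 = 1.126461.
Q̄ = (S₀/π) × [bracket] = (1361/π) × 1.126461 = 488.0 W/m².

Q̄ ≈ 488 W/m²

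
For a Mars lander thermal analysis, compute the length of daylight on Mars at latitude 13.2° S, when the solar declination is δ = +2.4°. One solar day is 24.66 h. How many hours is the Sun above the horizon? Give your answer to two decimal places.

12.25 h

cos H₀ = −tan φ · tan δ = −tan(-13.2°) × tan(+2.400°) = 0.0098, so H₀ = 1.5610 rad = 89.44°.
Daylight = 2H₀/(2π) × 24.66 h = (1.5610/π) × 24.66 = 12.25 h.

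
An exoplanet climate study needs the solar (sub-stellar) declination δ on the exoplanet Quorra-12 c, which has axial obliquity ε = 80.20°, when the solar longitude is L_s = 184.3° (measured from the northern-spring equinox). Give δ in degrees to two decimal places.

δ = -4.24°

sin δ = sin ε · sin L_s = sin 80.20° × sin 184.3° = -0.073885.
δ = arcsin(-0.073885) = -4.24°.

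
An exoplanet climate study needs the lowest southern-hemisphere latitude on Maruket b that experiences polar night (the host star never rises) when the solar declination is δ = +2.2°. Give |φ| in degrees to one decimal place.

Polar night requires cos H₀ = −tan φ tan δ ≥ 1, i.e. tan φ tan δ ≤ −1.
The boundary is |tan φ| · |tan δ| = 1, so |φ| = 90° − |δ| = 90° − 2.2° = 87.8° in the southern hemisphere.

|φ| = 87.8°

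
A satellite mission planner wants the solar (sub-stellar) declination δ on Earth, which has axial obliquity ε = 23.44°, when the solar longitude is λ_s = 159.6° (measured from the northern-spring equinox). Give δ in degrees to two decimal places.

sin δ = sin ε · sin λ_s = sin 23.44° × sin 159.6° = 0.138658.
δ = arcsin(0.138658) = +7.97°.

δ = +7.97°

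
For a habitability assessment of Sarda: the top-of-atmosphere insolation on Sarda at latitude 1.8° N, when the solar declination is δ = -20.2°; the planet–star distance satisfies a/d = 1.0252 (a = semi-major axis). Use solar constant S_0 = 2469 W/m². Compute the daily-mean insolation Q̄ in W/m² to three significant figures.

cos h₀ = −tan(+1.8°) tan(-20.200°) = 0.0116, h₀ = 1.5592 rad.
Bracket: h₀ sin ϕ sin δ + cos ϕ cos δ sin h₀ = 1.5592×0.03141×-0.34530 + 0.99951×0.93849×0.99993 = -0.016911 + 0.937964 = 0.921053.
Inverse-square distance factor (a/d)² = 1.0252² = 1.051035.
Q̄ = (S_0/π) × 1.051035 × [bracket] = (2469/π) × 1.051035 × 0.921053 = 760.8 W/m².

Q̄ ≈ 761 W/m²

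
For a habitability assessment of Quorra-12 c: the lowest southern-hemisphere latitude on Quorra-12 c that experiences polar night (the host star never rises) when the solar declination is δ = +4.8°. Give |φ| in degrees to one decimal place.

Polar night requires cos H₀ = −tan φ tan δ ≥ 1, i.e. tan φ tan δ ≤ −1.
The boundary is |tan φ| · |tan δ| = 1, so |φ| = 90° − |δ| = 90° − 4.8° = 85.2° in the southern hemisphere.

|φ| = 85.2°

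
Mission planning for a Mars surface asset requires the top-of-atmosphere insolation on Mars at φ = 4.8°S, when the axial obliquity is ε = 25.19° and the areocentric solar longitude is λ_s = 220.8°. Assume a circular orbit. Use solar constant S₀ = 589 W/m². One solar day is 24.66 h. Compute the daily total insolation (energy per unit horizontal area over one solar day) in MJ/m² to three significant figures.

16.5 MJ/m²

sin δ = sin 25.19° × sin 220.8° = -0.27811, so δ = -16.147°.
cos H₀ = −tan(-4.8°) tan(-16.147°) = -0.0243, H₀ = 1.5951 rad.
Bracket: H₀ sin φ sin δ + cos φ cos δ sin H₀ = 1.5951×-0.08368×-0.27811 + 0.99649×0.96055×0.99970 = 0.037122 + 0.956891 = 0.994013.
Q̄ = (S₀/π) × [bracket] = (589/π) × 0.994013 = 186.36 W/m².
Daily total = Q̄ × 24.66 h × 3600 s/h = 186.36 × 24.66 × 3600 / 10⁶ = 16.54 MJ/m².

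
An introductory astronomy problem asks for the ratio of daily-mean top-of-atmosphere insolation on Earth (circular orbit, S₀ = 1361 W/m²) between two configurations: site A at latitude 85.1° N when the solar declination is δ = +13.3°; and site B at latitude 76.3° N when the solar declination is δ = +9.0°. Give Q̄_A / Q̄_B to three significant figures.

Q̄_A / Q̄_B ≈ 1.37

— Configuration A (φ=+85.1°):
cos H₀ = −tan(+85.1°) tan(+13.300°) = -2.7574 ≤ −1 ⇒ polar day, H₀ = π.
Bracket: H₀ sin φ sin δ + cos φ cos δ sin H₀ = 3.1416×0.99635×0.23005 + 0.08542×0.97318×0.00000 = 0.720087 + 0.000000 = 0.720087.
Q̄ = (S₀/π) × [bracket] = (1361/π) × 0.720087 = 311.96 W/m².
— Configuration B (φ=+76.3°):
cos H₀ = −tan(+76.3°) tan(+9.000°) = -0.6497, H₀ = 2.2780 rad.
Bracket: H₀ sin φ sin δ + cos φ cos δ sin H₀ = 2.2780×0.97155×0.15643 + 0.23684×0.98769×0.76017 = 0.346209 + 0.177822 = 0.524031.
Q̄ = (S₀/π) × [bracket] = (1361/π) × 0.524031 = 227.02 W/m².
Ratio Q̄_A / Q̄_B = 311.96 / 227.02 = 1.374.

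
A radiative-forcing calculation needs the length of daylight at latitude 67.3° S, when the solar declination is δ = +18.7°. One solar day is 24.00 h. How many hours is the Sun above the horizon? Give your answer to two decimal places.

4.80 h

cos H₀ = −tan φ · tan δ = −tan(-67.3°) × tan(+18.700°) = 0.8092, so H₀ = 0.6281 rad = 35.99°.
Daylight = 2H₀/(2π) × 24.00 h = (0.6281/π) × 24.00 = 4.80 h.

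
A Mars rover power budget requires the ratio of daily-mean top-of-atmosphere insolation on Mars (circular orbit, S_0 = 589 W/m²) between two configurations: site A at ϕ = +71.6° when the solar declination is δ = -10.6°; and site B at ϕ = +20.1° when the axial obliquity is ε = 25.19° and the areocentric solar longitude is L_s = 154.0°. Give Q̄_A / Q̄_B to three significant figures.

Q̄_A / Q̄_B ≈ 0.0845

— Configuration A (ϕ=+71.6°):
cos h₀ = −tan(+71.6°) tan(-10.600°) = 0.5626, h₀ = 0.9733 rad.
Bracket: h₀ sin ϕ sin δ + cos ϕ cos δ sin h₀ = 0.9733×0.94888×-0.18395 + 0.31565×0.98294×0.82674 = -0.169886 + 0.256508 = 0.086622.
Q̄ = (S_0/π) × [bracket] = (589/π) × 0.086622 = 16.240 W/m².
— Configuration B (ϕ=+20.1°):
sin δ = sin 25.19° × sin 154.0° = 0.18658, so δ = +10.753°.
cos h₀ = −tan(+20.1°) tan(+10.753°) = -0.0695, h₀ = 1.6404 rad.
Bracket: h₀ sin ϕ sin δ + cos ϕ cos δ sin h₀ = 1.6404×0.34366×0.18658 + 0.93909×0.98244×0.99758 = 0.105183 + 0.920367 = 1.025550.
Q̄ = (S_0/π) × [bracket] = (589/π) × 1.025550 = 192.27 W/m².
Ratio Q̄_A / Q̄_B = 16.240 / 192.27 = 0.08446.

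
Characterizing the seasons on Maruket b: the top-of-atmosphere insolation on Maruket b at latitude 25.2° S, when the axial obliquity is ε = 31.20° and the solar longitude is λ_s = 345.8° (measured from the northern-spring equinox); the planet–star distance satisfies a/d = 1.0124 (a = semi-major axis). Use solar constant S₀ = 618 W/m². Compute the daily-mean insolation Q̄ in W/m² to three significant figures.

Q̄ ≈ 198 W/m²

Solar declination: sin δ = sin ε · sin λ_s = sin 31.20° × sin 345.8° = -0.12708, so δ = -7.301°.
cos H₀ = −tan(-25.2°) tan(-7.301°) = -0.0603, H₀ = 1.6311 rad.
Bracket: H₀ sin φ sin δ + cos φ cos δ sin H₀ = 1.6311×-0.42578×-0.12708 + 0.90483×0.99189×0.99818 = 0.088256 + 0.895858 = 0.984114.
Inverse-square distance factor (a/d)² = 1.0124² = 1.024954.
Q̄ = (S₀/π) × 1.024954 × [bracket] = (618/π) × 1.024954 × 0.984114 = 198.4 W/m².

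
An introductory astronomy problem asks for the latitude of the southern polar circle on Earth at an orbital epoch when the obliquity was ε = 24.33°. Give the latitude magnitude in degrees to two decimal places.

65.67°

The polar circle is the lowest latitude that experiences at least one full rotation of continuous darkness at the northern-summer solstice; it lies at |φ| = 90° − ε = 90° − 24.33° = 65.67°.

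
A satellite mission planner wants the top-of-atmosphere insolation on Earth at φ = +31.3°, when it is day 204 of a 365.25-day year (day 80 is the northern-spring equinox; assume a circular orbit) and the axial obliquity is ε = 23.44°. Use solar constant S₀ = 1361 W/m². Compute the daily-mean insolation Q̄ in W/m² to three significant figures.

Solar longitude: λ_s = 360° × (204 − 80)/365.25 = 122.218°.
sin δ = sin 23.44° × sin 122.218° = 0.33654, so δ = +19.666°.
cos H₀ = −tan(+31.3°) tan(+19.666°) = -0.2173, H₀ = 1.7898 rad.
Bracket: H₀ sin φ sin δ + cos φ cos δ sin H₀ = 1.7898×0.51952×0.33654 + 0.85446×0.94167×0.97611 = 0.312927 + 0.785397 = 1.098324.
Q̄ = (S₀/π) × [bracket] = (1361/π) × 1.098324 = 475.8 W/m².

Q̄ ≈ 476 W/m²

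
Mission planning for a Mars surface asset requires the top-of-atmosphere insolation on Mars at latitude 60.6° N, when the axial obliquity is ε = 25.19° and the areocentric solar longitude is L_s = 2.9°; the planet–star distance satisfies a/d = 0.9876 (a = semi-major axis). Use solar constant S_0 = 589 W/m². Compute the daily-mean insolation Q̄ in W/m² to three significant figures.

sin δ = sin 25.19° × sin 2.9° = 0.02153, so δ = +1.234°.
cos h₀ = −tan(+60.6°) tan(+1.234°) = -0.0382, h₀ = 1.6090 rad.
Bracket: h₀ sin ϕ sin δ + cos ϕ cos δ sin h₀ = 1.6090×0.87121×0.02153 + 0.49090×0.99977×0.99927 = 0.030180 + 0.490429 = 0.520609.
Inverse-square distance factor (a/d)² = 0.9876² = 0.975354.
Q̄ = (S_0/π) × 0.975354 × [bracket] = (589/π) × 0.975354 × 0.520609 = 95.20 W/m².

Q̄ ≈ 95.2 W/m²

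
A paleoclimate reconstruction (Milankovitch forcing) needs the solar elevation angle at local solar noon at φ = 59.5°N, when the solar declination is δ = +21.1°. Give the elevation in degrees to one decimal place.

At local noon the hour angle is zero, so the zenith angle equals |φ − δ| = |+59.5° − (+21.100°)| = 38.400°.
Elevation = 90° − 38.400° = 51.6°.

51.6°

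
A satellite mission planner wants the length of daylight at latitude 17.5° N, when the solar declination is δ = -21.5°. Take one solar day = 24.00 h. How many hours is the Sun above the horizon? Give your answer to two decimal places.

11.05 h

cos h₀ = −tan ϕ · tan δ = −tan(+17.5°) × tan(-21.500°) = 0.1242, so h₀ = 1.4463 rad = 82.87°.
Daylight = 2h₀/(2π) × 24.00 h = (1.4463/π) × 24.00 = 11.05 h.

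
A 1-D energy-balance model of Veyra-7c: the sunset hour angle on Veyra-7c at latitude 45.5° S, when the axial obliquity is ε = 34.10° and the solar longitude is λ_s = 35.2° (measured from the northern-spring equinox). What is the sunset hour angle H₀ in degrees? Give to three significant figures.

Solar declination: sin δ = sin ε · sin λ_s = sin 34.10° × sin 35.2° = 0.32317, so δ = +18.855°.
cos H₀ = −tan φ · tan δ = −tan(-45.5°) × tan(+18.855°) = 0.3475, so H₀ = 1.2159 rad = 69.67°.

H₀ = 69.7°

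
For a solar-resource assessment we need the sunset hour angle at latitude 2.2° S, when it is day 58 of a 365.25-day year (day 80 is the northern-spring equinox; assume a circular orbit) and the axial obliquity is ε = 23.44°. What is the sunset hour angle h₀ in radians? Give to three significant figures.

h₀ = 1.58 rad

Solar longitude: L_s = 360° × (58 − 80)/365.25 = -21.684°, i.e. -21.684° + 360° = 338.316°.
sin δ = sin 23.44° × sin 338.316° = -0.14698, so δ = -8.452°.
cos h₀ = −tan ϕ · tan δ = −tan(-2.2°) × tan(-8.452°) = -0.0057, so h₀ = 1.5765 rad = 90.33°.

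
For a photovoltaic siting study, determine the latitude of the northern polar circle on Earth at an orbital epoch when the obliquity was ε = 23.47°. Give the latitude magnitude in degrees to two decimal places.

The polar circle is the lowest latitude that experiences at least one full rotation of continuous daylight at the northern-summer solstice; it lies at |ϕ| = 90° − ε = 90° − 23.47° = 66.53°.

66.53°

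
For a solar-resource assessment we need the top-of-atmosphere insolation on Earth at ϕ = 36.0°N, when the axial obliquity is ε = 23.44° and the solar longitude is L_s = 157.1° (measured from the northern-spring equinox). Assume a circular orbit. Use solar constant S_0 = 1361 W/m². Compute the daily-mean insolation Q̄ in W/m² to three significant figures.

Solar declination: sin δ = sin ε · sin L_s = sin 23.44° × sin 157.1° = 0.15479, so δ = +8.905°.
cos h₀ = −tan(+36.0°) tan(+8.905°) = -0.1138, h₀ = 1.6849 rad.
Bracket: h₀ sin ϕ sin δ + cos ϕ cos δ sin h₀ = 1.6849×0.58779×0.15479 + 0.80902×0.98795×0.99350 = 0.153299 + 0.794076 = 0.947375.
Q̄ = (S_0/π) × [bracket] = (1361/π) × 0.947375 = 410.4 W/m².

Q̄ ≈ 410 W/m²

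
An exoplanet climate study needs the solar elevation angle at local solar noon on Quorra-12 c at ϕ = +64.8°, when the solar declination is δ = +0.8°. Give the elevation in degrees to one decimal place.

26.0°

At local noon the hour angle is zero, so the zenith angle equals |ϕ − δ| = |+64.8° − (+0.800°)| = 64.000°.
Elevation = 90° − 64.000° = 26.0°.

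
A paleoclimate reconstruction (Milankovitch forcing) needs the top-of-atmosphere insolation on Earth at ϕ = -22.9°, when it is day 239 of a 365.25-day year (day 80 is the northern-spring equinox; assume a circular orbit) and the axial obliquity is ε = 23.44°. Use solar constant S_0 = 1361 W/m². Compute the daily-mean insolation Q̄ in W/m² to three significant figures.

Solar longitude: L_s = 360° × (239 − 80)/365.25 = 156.715°.
sin δ = sin 23.44° × sin 156.715° = 0.15725, so δ = +9.047°.
cos h₀ = −tan(-22.9°) tan(+9.047°) = 0.0673, h₀ = 1.5035 rad.
Bracket: h₀ sin ϕ sin δ + cos ϕ cos δ sin h₀ = 1.5035×-0.38912×0.15725 + 0.92119×0.98756×0.99774 = -0.091998 + 0.907674 = 0.815676.
Q̄ = (S_0/π) × [bracket] = (1361/π) × 0.815676 = 353.4 W/m².

Q̄ ≈ 353 W/m²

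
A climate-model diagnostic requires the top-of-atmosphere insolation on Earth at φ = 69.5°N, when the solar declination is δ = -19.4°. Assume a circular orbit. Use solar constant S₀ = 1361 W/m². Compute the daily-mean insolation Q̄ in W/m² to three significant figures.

cos H₀ = −tan(+69.5°) tan(-19.400°) = 0.9419, H₀ = 0.3426 rad.
Bracket: H₀ sin φ sin δ + cos φ cos δ sin H₀ = 0.3426×0.93667×-0.33216 + 0.35021×0.94322×0.33594 = -0.106591 + 0.110969 = 0.004378.
Q̄ = (S₀/π) × [bracket] = (1361/π) × 0.004378 = 1.897 W/m².

Q̄ ≈ 1.90 W/m²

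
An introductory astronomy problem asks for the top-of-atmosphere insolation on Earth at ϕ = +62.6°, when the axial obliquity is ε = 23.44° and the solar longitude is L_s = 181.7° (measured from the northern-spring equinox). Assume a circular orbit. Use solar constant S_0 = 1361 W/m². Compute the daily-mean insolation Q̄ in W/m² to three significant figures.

Solar declination: sin δ = sin ε · sin L_s = sin 23.44° × sin 181.7° = -0.01180, so δ = -0.676°.
cos h₀ = −tan(+62.6°) tan(-0.676°) = 0.0228, h₀ = 1.5480 rad.
Bracket: h₀ sin ϕ sin δ + cos ϕ cos δ sin h₀ = 1.5480×0.88782×-0.01180 + 0.46020×0.99993×0.99974 = -0.016217 + 0.460048 = 0.443831.
Q̄ = (S_0/π) × [bracket] = (1361/π) × 0.443831 = 192.3 W/m².

Q̄ ≈ 192 W/m²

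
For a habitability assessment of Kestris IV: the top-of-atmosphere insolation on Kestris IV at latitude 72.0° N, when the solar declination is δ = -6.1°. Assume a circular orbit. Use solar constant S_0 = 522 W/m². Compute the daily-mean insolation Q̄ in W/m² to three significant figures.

cos h₀ = −tan(+72.0°) tan(-6.100°) = 0.3289, h₀ = 1.2356 rad.
Bracket: h₀ sin ϕ sin δ + cos ϕ cos δ sin h₀ = 1.2356×0.95106×-0.10626 + 0.30902×0.99434×0.94436 = -0.124869 + 0.290174 = 0.165305.
Q̄ = (S_0/π) × [bracket] = (522/π) × 0.165305 = 27.47 W/m².

Q̄ ≈ 27.5 W/m²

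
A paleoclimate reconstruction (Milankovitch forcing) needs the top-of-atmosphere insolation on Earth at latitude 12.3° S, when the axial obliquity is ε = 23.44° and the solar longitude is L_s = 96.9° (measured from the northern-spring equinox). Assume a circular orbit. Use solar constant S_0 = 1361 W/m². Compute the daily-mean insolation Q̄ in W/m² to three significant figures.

Solar declination: sin δ = sin ε · sin L_s = sin 23.44° × sin 96.9° = 0.39491, so δ = +23.260°.
cos h₀ = −tan(-12.3°) tan(+23.260°) = 0.0937, h₀ = 1.4769 rad.
Bracket: h₀ sin ϕ sin δ + cos ϕ cos δ sin h₀ = 1.4769×-0.21303×0.39491 + 0.97705×0.91872×0.99560 = -0.124248 + 0.893686 = 0.769438.
Q̄ = (S_0/π) × [bracket] = (1361/π) × 0.769438 = 333.3 W/m².

Q̄ ≈ 333 W/m²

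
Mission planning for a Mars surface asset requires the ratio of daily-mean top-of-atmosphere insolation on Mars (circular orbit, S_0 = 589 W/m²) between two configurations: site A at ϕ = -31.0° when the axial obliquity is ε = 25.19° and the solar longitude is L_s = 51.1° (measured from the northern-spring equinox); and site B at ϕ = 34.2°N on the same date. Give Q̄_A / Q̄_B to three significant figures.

Q̄_A / Q̄_B ≈ 0.510

— Configuration A (ϕ=-31.0°):
Solar declination: sin δ = sin ε · sin L_s = sin 25.19° × sin 51.1° = 0.33124, so δ = +19.344°.
cos h₀ = −tan(-31.0°) tan(+19.344°) = 0.2109, h₀ = 1.3583 rad.
Bracket: h₀ sin ϕ sin δ + cos ϕ cos δ sin h₀ = 1.3583×-0.51504×0.33124 + 0.85717×0.94355×0.97750 = -0.231728 + 0.790585 = 0.558857.
Q̄ = (S_0/π) × [bracket] = (589/π) × 0.558857 = 104.78 W/m².
— Configuration B (ϕ=+34.2°):
cos h₀ = −tan(+34.2°) tan(+19.344°) = -0.2386, h₀ = 1.8117 rad.
Bracket: h₀ sin ϕ sin δ + cos ϕ cos δ sin h₀ = 1.8117×0.56208×0.33124 + 0.82708×0.94355×0.97112 = 0.337308 + 0.757854 = 1.095162.
Q̄ = (S_0/π) × [bracket] = (589/π) × 1.095162 = 205.33 W/m².
Ratio Q̄_A / Q̄_B = 104.78 / 205.33 = 0.5103.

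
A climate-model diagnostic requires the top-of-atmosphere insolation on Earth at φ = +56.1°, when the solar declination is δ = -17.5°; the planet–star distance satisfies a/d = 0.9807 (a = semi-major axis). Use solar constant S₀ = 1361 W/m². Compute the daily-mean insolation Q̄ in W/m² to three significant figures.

Q̄ ≈ 83.2 W/m²

cos H₀ = −tan(+56.1°) tan(-17.500°) = 0.4692, H₀ = 1.0824 rad.
Bracket: H₀ sin φ sin δ + cos φ cos δ sin H₀ = 1.0824×0.83001×-0.30071 + 0.55775×0.95372×0.88308 = -0.270159 + 0.469743 = 0.199584.
Inverse-square distance factor (a/d)² = 0.9807² = 0.961772.
Q̄ = (S₀/π) × 0.961772 × [bracket] = (1361/π) × 0.961772 × 0.199584 = 83.16 W/m².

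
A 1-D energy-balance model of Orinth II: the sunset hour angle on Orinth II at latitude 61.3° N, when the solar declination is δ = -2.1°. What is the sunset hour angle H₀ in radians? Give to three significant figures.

cos H₀ = −tan φ · tan δ = −tan(+61.3°) × tan(-2.100°) = 0.0670, so H₀ = 1.5038 rad = 86.16°.

H₀ = 1.50 rad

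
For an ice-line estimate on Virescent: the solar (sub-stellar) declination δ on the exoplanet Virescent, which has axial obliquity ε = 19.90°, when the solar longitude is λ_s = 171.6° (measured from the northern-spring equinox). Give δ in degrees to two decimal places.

sin δ = sin ε · sin λ_s = sin 19.90° × sin 171.6° = 0.049724.
δ = arcsin(0.049724) = +2.85°.

δ = +2.85°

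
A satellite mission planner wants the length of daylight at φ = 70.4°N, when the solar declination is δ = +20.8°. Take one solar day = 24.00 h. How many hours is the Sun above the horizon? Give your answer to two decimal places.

Sunrise equation: cos H₀ = −tan φ · tan δ = -1.0668 ≤ −1, so the Sun never sets (polar day) and H₀ = π.
Daylight = 2H₀/(2π) × 24.00 h = (3.1416/π) × 24.00 = 24.00 h.

24.00 h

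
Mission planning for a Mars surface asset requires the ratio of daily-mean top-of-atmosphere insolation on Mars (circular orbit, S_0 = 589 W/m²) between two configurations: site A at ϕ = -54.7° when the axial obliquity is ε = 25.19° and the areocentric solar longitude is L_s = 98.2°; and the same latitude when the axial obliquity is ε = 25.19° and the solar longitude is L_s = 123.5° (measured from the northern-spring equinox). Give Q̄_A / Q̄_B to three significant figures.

Q̄_A / Q̄_B ≈ 0.615

— Configuration A (ϕ=-54.7°):
sin δ = sin 25.19° × sin 98.2° = 0.42127, so δ = +24.915°.
cos h₀ = −tan(-54.7°) tan(+24.915°) = 0.6560, h₀ = 0.8552 rad.
Bracket: h₀ sin ϕ sin δ + cos ϕ cos δ sin h₀ = 0.8552×-0.81614×0.42127 + 0.57786×0.90694×0.75473 = -0.294031 + 0.395542 = 0.101511.
Q̄ = (S_0/π) × [bracket] = (589/π) × 0.101511 = 19.032 W/m².
— Configuration B (ϕ=-54.7°):
Solar declination: sin δ = sin ε · sin L_s = sin 25.19° × sin 123.5° = 0.35492, so δ = +20.789°.
cos h₀ = −tan(-54.7°) tan(+20.789°) = 0.5362, h₀ = 1.0049 rad.
Bracket: h₀ sin ϕ sin δ + cos ϕ cos δ sin h₀ = 1.0049×-0.81614×0.35492 + 0.57786×0.93490×0.84411 = -0.291084 + 0.456023 = 0.164939.
Q̄ = (S_0/π) × [bracket] = (589/π) × 0.164939 = 30.924 W/m².
Ratio Q̄_A / Q̄_B = 19.032 / 30.924 = 0.6154.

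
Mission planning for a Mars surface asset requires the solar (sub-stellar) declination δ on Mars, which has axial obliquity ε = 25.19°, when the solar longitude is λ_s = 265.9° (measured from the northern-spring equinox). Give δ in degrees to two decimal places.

δ = -25.12°

sin δ = sin ε · sin λ_s = sin 25.19° × sin 265.9° = -0.424532.
δ = arcsin(-0.424532) = -25.12°.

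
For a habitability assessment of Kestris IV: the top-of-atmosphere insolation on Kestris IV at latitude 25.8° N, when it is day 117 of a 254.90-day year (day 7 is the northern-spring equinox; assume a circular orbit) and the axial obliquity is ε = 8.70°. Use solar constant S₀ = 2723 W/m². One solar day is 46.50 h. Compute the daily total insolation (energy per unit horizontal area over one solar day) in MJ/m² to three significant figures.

137 MJ/m²

Solar longitude: λ_s = 360° × (117 − 7)/254.90 = 155.355°.
sin δ = sin 8.70° × sin 155.355° = 0.06307, so δ = +3.616°.
cos H₀ = −tan(+25.8°) tan(+3.616°) = -0.0306, H₀ = 1.6014 rad.
Bracket: H₀ sin φ sin δ + cos φ cos δ sin H₀ = 1.6014×0.43523×0.06307 + 0.90032×0.99801×0.99953 = 0.043958 + 0.898106 = 0.942064.
Q̄ = (S₀/π) × [bracket] = (2723/π) × 0.942064 = 816.54 W/m².
Daily total = Q̄ × 46.50 h × 3600 s/h = 816.54 × 46.50 × 3600 / 10⁶ = 136.7 MJ/m².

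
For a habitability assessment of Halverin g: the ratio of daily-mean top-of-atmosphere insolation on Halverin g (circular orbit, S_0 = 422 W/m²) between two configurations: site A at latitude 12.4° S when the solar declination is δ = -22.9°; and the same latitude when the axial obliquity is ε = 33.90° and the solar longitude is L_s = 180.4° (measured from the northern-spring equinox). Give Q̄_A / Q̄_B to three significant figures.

— Configuration A (ϕ=-12.4°):
cos h₀ = −tan(-12.4°) tan(-22.900°) = -0.0929, h₀ = 1.6638 rad.
Bracket: h₀ sin ϕ sin δ + cos ϕ cos δ sin h₀ = 1.6638×-0.21474×-0.38912 + 0.97667×0.92119×0.99568 = 0.139027 + 0.895812 = 1.034839.
Q̄ = (S_0/π) × [bracket] = (422/π) × 1.034839 = 139.01 W/m².
— Configuration B (ϕ=-12.4°):
Solar declination: sin δ = sin ε · sin L_s = sin 33.90° × sin 180.4° = -0.00389, so δ = -0.223°.
cos h₀ = −tan(-12.4°) tan(-0.223°) = -0.0009, h₀ = 1.5717 rad.
Bracket: h₀ sin ϕ sin δ + cos ϕ cos δ sin h₀ = 1.5717×-0.21474×-0.00389 + 0.97667×0.99999×1.00000 = 0.001313 + 0.976660 = 0.977973.
Q̄ = (S_0/π) × [bracket] = (422/π) × 0.977973 = 131.37 W/m².
Ratio Q̄_A / Q̄_B = 139.01 / 131.37 = 1.058.

Q̄_A / Q̄_B ≈ 1.06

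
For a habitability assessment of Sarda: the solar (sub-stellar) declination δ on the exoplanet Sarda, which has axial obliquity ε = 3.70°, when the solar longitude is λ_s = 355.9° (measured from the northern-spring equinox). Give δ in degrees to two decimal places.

δ = -0.26°

sin δ = sin ε · sin λ_s = sin 3.70° × sin 355.9° = -0.004614.
δ = arcsin(-0.004614) = -0.26°.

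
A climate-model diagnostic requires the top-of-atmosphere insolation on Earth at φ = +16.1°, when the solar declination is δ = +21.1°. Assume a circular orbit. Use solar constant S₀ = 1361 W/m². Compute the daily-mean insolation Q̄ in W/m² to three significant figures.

Q̄ ≈ 459 W/m²

cos H₀ = −tan(+16.1°) tan(+21.100°) = -0.1114, H₀ = 1.6824 rad.
Bracket: H₀ sin φ sin δ + cos φ cos δ sin H₀ = 1.6824×0.27731×0.36000 + 0.96078×0.93295×0.99378 = 0.167957 + 0.890784 = 1.058741.
Q̄ = (S₀/π) × [bracket] = (1361/π) × 1.058741 = 458.7 W/m².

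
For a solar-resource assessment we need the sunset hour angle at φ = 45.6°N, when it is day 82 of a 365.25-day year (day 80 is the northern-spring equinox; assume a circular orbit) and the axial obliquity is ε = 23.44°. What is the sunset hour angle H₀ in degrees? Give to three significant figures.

H₀ = 90.8°

Solar longitude: λ_s = 360° × (82 − 80)/365.25 = 1.971°.
sin δ = sin 23.44° × sin 1.971° = 0.01368, so δ = +0.784°.
cos H₀ = −tan φ · tan δ = −tan(+45.6°) × tan(+0.784°) = -0.0140, so H₀ = 1.5848 rad = 90.80°.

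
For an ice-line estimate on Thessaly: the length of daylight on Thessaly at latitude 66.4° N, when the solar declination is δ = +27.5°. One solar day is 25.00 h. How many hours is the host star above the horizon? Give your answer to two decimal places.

Sunrise equation: cos h₀ = −tan ϕ · tan δ = -1.1915 ≤ −1, so the host star never sets (polar day) and h₀ = π.
Daylight = 2h₀/(2π) × 25.00 h = (3.1416/π) × 25.00 = 25.00 h.

25.00 h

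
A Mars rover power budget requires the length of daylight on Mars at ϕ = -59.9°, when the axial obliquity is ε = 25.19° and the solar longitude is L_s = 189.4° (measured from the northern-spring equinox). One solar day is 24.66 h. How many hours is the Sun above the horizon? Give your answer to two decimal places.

13.28 h

Solar declination: sin δ = sin ε · sin L_s = sin 25.19° × sin 189.4° = -0.06952, so δ = -3.986°.
cos h₀ = −tan ϕ · tan δ = −tan(-59.9°) × tan(-3.986°) = -0.1202, so h₀ = 1.6913 rad = 96.90°.
Daylight = 2h₀/(2π) × 24.66 h = (1.6913/π) × 24.66 = 13.28 h.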